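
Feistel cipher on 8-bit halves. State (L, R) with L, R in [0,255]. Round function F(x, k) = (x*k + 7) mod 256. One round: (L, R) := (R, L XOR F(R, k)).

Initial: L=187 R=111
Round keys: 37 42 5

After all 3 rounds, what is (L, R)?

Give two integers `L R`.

Round 1 (k=37): L=111 R=169
Round 2 (k=42): L=169 R=174
Round 3 (k=5): L=174 R=196

Answer: 174 196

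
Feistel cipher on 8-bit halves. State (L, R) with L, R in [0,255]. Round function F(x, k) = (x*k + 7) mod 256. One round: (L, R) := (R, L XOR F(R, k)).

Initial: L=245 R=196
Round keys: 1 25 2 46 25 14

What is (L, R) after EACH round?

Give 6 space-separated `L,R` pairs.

Round 1 (k=1): L=196 R=62
Round 2 (k=25): L=62 R=209
Round 3 (k=2): L=209 R=151
Round 4 (k=46): L=151 R=248
Round 5 (k=25): L=248 R=168
Round 6 (k=14): L=168 R=207

Answer: 196,62 62,209 209,151 151,248 248,168 168,207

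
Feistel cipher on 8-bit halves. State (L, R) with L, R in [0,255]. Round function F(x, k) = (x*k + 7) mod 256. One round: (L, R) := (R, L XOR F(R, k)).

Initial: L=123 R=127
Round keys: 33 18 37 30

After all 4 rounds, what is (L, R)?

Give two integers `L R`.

Round 1 (k=33): L=127 R=29
Round 2 (k=18): L=29 R=110
Round 3 (k=37): L=110 R=240
Round 4 (k=30): L=240 R=73

Answer: 240 73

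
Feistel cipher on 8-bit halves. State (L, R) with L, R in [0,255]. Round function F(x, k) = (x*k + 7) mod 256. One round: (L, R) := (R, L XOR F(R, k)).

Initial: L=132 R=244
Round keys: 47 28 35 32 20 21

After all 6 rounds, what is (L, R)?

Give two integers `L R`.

Round 1 (k=47): L=244 R=87
Round 2 (k=28): L=87 R=127
Round 3 (k=35): L=127 R=51
Round 4 (k=32): L=51 R=24
Round 5 (k=20): L=24 R=212
Round 6 (k=21): L=212 R=115

Answer: 212 115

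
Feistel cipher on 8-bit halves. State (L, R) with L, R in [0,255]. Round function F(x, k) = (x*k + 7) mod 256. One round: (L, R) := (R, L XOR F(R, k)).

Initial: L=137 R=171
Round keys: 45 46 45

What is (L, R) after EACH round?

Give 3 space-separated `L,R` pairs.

Answer: 171,159 159,50 50,78

Derivation:
Round 1 (k=45): L=171 R=159
Round 2 (k=46): L=159 R=50
Round 3 (k=45): L=50 R=78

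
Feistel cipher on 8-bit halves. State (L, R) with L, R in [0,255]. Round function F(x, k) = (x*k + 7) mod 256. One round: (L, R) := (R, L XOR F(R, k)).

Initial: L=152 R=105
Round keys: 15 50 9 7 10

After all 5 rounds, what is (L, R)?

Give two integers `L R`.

Round 1 (k=15): L=105 R=182
Round 2 (k=50): L=182 R=250
Round 3 (k=9): L=250 R=103
Round 4 (k=7): L=103 R=34
Round 5 (k=10): L=34 R=60

Answer: 34 60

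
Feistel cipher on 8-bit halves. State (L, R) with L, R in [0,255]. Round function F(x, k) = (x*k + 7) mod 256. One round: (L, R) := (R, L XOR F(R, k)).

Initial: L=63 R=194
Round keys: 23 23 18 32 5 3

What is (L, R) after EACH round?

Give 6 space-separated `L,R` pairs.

Round 1 (k=23): L=194 R=74
Round 2 (k=23): L=74 R=111
Round 3 (k=18): L=111 R=159
Round 4 (k=32): L=159 R=136
Round 5 (k=5): L=136 R=48
Round 6 (k=3): L=48 R=31

Answer: 194,74 74,111 111,159 159,136 136,48 48,31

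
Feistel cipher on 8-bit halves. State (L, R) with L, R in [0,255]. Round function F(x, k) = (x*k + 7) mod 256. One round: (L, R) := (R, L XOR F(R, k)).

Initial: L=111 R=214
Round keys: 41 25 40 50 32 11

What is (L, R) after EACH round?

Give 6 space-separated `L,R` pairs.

Answer: 214,34 34,143 143,125 125,254 254,186 186,251

Derivation:
Round 1 (k=41): L=214 R=34
Round 2 (k=25): L=34 R=143
Round 3 (k=40): L=143 R=125
Round 4 (k=50): L=125 R=254
Round 5 (k=32): L=254 R=186
Round 6 (k=11): L=186 R=251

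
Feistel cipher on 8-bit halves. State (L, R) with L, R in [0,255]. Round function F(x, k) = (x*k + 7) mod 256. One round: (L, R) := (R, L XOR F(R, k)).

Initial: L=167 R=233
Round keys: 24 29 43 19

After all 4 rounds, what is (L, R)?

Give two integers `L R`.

Round 1 (k=24): L=233 R=120
Round 2 (k=29): L=120 R=118
Round 3 (k=43): L=118 R=161
Round 4 (k=19): L=161 R=140

Answer: 161 140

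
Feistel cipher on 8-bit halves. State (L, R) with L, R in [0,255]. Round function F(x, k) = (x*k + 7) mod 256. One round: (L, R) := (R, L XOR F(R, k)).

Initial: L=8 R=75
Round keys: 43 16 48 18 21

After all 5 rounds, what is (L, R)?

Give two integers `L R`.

Round 1 (k=43): L=75 R=168
Round 2 (k=16): L=168 R=204
Round 3 (k=48): L=204 R=239
Round 4 (k=18): L=239 R=25
Round 5 (k=21): L=25 R=251

Answer: 25 251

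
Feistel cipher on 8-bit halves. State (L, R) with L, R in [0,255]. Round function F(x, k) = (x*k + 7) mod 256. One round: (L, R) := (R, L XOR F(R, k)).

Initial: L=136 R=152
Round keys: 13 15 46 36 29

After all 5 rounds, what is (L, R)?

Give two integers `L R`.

Answer: 95 42

Derivation:
Round 1 (k=13): L=152 R=55
Round 2 (k=15): L=55 R=216
Round 3 (k=46): L=216 R=224
Round 4 (k=36): L=224 R=95
Round 5 (k=29): L=95 R=42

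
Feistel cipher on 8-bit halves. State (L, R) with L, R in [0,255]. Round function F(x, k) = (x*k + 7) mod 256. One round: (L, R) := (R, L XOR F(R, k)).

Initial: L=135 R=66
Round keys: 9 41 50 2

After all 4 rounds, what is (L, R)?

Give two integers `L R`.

Answer: 219 106

Derivation:
Round 1 (k=9): L=66 R=222
Round 2 (k=41): L=222 R=215
Round 3 (k=50): L=215 R=219
Round 4 (k=2): L=219 R=106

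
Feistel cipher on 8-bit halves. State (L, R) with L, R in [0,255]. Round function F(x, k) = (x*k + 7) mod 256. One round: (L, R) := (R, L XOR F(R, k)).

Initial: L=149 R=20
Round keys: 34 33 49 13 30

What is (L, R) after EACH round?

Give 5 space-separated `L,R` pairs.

Round 1 (k=34): L=20 R=58
Round 2 (k=33): L=58 R=149
Round 3 (k=49): L=149 R=182
Round 4 (k=13): L=182 R=208
Round 5 (k=30): L=208 R=209

Answer: 20,58 58,149 149,182 182,208 208,209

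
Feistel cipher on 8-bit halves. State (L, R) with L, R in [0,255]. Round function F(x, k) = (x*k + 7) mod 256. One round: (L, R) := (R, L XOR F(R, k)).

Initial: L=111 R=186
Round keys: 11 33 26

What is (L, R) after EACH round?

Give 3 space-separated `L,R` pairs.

Answer: 186,106 106,11 11,79

Derivation:
Round 1 (k=11): L=186 R=106
Round 2 (k=33): L=106 R=11
Round 3 (k=26): L=11 R=79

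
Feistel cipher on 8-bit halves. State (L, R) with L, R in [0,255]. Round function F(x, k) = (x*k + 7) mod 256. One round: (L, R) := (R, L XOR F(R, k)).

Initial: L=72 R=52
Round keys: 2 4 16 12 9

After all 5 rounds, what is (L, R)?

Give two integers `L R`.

Answer: 80 135

Derivation:
Round 1 (k=2): L=52 R=39
Round 2 (k=4): L=39 R=151
Round 3 (k=16): L=151 R=80
Round 4 (k=12): L=80 R=80
Round 5 (k=9): L=80 R=135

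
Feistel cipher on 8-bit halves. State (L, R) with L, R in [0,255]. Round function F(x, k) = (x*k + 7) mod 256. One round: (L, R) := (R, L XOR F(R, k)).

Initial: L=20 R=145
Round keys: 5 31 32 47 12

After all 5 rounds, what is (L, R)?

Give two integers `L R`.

Answer: 102 192

Derivation:
Round 1 (k=5): L=145 R=200
Round 2 (k=31): L=200 R=174
Round 3 (k=32): L=174 R=15
Round 4 (k=47): L=15 R=102
Round 5 (k=12): L=102 R=192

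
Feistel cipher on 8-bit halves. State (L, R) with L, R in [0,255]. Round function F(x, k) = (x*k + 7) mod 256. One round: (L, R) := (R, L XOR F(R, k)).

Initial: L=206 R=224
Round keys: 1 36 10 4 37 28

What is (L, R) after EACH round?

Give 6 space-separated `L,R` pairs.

Round 1 (k=1): L=224 R=41
Round 2 (k=36): L=41 R=43
Round 3 (k=10): L=43 R=156
Round 4 (k=4): L=156 R=92
Round 5 (k=37): L=92 R=207
Round 6 (k=28): L=207 R=247

Answer: 224,41 41,43 43,156 156,92 92,207 207,247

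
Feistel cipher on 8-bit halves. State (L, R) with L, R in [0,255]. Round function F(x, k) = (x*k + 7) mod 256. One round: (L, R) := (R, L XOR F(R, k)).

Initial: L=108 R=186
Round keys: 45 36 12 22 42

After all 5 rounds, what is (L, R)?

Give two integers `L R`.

Answer: 74 237

Derivation:
Round 1 (k=45): L=186 R=213
Round 2 (k=36): L=213 R=65
Round 3 (k=12): L=65 R=198
Round 4 (k=22): L=198 R=74
Round 5 (k=42): L=74 R=237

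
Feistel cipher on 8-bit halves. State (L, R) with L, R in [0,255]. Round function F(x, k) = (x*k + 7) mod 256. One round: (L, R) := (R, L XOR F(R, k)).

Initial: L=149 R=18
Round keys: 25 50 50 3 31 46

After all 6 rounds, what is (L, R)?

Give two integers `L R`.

Answer: 169 166

Derivation:
Round 1 (k=25): L=18 R=92
Round 2 (k=50): L=92 R=237
Round 3 (k=50): L=237 R=13
Round 4 (k=3): L=13 R=195
Round 5 (k=31): L=195 R=169
Round 6 (k=46): L=169 R=166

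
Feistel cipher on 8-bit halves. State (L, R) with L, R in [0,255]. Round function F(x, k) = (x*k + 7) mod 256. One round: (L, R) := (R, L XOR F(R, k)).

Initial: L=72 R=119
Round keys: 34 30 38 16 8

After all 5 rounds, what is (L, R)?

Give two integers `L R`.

Answer: 253 145

Derivation:
Round 1 (k=34): L=119 R=157
Round 2 (k=30): L=157 R=26
Round 3 (k=38): L=26 R=126
Round 4 (k=16): L=126 R=253
Round 5 (k=8): L=253 R=145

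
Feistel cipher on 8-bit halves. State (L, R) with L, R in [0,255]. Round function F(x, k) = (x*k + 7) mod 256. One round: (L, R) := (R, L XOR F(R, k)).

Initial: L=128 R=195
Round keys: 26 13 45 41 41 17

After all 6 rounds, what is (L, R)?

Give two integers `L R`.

Round 1 (k=26): L=195 R=85
Round 2 (k=13): L=85 R=155
Round 3 (k=45): L=155 R=19
Round 4 (k=41): L=19 R=137
Round 5 (k=41): L=137 R=235
Round 6 (k=17): L=235 R=43

Answer: 235 43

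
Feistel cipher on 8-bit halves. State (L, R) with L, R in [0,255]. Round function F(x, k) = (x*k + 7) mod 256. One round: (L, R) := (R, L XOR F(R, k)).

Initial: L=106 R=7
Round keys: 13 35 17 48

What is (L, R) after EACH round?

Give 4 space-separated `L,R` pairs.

Answer: 7,8 8,24 24,151 151,79

Derivation:
Round 1 (k=13): L=7 R=8
Round 2 (k=35): L=8 R=24
Round 3 (k=17): L=24 R=151
Round 4 (k=48): L=151 R=79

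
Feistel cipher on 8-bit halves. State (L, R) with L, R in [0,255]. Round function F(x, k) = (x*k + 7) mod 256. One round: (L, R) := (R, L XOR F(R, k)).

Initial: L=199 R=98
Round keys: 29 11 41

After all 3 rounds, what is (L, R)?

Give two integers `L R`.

Round 1 (k=29): L=98 R=230
Round 2 (k=11): L=230 R=139
Round 3 (k=41): L=139 R=172

Answer: 139 172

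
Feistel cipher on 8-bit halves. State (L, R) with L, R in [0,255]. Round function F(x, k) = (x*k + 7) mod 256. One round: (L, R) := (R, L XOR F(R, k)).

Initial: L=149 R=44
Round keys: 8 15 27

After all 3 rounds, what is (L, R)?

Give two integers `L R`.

Answer: 25 88

Derivation:
Round 1 (k=8): L=44 R=242
Round 2 (k=15): L=242 R=25
Round 3 (k=27): L=25 R=88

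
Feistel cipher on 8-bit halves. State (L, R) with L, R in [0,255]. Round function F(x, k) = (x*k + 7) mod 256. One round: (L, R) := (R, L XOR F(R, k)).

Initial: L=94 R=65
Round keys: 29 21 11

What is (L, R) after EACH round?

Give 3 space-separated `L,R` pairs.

Round 1 (k=29): L=65 R=58
Round 2 (k=21): L=58 R=136
Round 3 (k=11): L=136 R=229

Answer: 65,58 58,136 136,229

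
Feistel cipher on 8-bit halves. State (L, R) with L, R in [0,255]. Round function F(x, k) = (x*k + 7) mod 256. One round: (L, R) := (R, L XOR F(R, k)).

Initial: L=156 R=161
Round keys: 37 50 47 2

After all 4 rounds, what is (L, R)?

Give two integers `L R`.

Answer: 241 239

Derivation:
Round 1 (k=37): L=161 R=208
Round 2 (k=50): L=208 R=6
Round 3 (k=47): L=6 R=241
Round 4 (k=2): L=241 R=239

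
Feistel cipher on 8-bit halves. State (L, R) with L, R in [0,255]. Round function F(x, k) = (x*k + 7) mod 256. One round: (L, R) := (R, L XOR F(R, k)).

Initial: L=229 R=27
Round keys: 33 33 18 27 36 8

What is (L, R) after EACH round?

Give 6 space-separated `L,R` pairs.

Round 1 (k=33): L=27 R=103
Round 2 (k=33): L=103 R=85
Round 3 (k=18): L=85 R=102
Round 4 (k=27): L=102 R=156
Round 5 (k=36): L=156 R=145
Round 6 (k=8): L=145 R=19

Answer: 27,103 103,85 85,102 102,156 156,145 145,19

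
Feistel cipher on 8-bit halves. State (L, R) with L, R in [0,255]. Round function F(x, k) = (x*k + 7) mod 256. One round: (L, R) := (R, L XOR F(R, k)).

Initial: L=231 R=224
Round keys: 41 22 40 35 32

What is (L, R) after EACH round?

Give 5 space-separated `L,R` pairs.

Round 1 (k=41): L=224 R=0
Round 2 (k=22): L=0 R=231
Round 3 (k=40): L=231 R=31
Round 4 (k=35): L=31 R=163
Round 5 (k=32): L=163 R=120

Answer: 224,0 0,231 231,31 31,163 163,120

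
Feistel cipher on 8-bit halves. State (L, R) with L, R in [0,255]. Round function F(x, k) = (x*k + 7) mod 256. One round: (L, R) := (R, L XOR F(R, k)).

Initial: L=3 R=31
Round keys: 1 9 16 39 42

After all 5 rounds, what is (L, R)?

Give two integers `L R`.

Answer: 14 193

Derivation:
Round 1 (k=1): L=31 R=37
Round 2 (k=9): L=37 R=75
Round 3 (k=16): L=75 R=146
Round 4 (k=39): L=146 R=14
Round 5 (k=42): L=14 R=193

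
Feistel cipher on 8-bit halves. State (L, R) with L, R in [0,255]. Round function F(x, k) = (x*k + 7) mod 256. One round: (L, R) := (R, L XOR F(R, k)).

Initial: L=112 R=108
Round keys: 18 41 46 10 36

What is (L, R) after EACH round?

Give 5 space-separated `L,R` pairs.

Round 1 (k=18): L=108 R=239
Round 2 (k=41): L=239 R=34
Round 3 (k=46): L=34 R=204
Round 4 (k=10): L=204 R=221
Round 5 (k=36): L=221 R=215

Answer: 108,239 239,34 34,204 204,221 221,215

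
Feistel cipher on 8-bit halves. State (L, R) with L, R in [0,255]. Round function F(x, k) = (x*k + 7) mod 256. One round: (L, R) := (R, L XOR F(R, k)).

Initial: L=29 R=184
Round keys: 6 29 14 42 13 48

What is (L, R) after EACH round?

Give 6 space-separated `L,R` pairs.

Round 1 (k=6): L=184 R=74
Round 2 (k=29): L=74 R=209
Round 3 (k=14): L=209 R=63
Round 4 (k=42): L=63 R=140
Round 5 (k=13): L=140 R=28
Round 6 (k=48): L=28 R=203

Answer: 184,74 74,209 209,63 63,140 140,28 28,203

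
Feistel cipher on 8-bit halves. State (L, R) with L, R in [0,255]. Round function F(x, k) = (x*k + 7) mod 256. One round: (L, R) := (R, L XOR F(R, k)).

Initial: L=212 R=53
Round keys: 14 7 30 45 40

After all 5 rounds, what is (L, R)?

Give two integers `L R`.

Round 1 (k=14): L=53 R=57
Round 2 (k=7): L=57 R=163
Round 3 (k=30): L=163 R=24
Round 4 (k=45): L=24 R=156
Round 5 (k=40): L=156 R=127

Answer: 156 127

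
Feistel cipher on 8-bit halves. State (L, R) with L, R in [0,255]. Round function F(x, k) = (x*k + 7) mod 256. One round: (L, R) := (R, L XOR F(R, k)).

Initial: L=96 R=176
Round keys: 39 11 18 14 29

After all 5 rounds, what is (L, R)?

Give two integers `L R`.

Round 1 (k=39): L=176 R=183
Round 2 (k=11): L=183 R=84
Round 3 (k=18): L=84 R=88
Round 4 (k=14): L=88 R=131
Round 5 (k=29): L=131 R=134

Answer: 131 134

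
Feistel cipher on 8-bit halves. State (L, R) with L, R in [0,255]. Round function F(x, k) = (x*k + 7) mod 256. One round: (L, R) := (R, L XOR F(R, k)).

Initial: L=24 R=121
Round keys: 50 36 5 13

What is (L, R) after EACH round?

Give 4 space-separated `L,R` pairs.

Round 1 (k=50): L=121 R=177
Round 2 (k=36): L=177 R=146
Round 3 (k=5): L=146 R=80
Round 4 (k=13): L=80 R=133

Answer: 121,177 177,146 146,80 80,133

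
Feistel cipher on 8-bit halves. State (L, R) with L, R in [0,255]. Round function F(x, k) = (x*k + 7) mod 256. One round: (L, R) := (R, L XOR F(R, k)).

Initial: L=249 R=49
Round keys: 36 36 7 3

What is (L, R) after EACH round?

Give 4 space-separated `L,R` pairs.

Answer: 49,18 18,190 190,43 43,54

Derivation:
Round 1 (k=36): L=49 R=18
Round 2 (k=36): L=18 R=190
Round 3 (k=7): L=190 R=43
Round 4 (k=3): L=43 R=54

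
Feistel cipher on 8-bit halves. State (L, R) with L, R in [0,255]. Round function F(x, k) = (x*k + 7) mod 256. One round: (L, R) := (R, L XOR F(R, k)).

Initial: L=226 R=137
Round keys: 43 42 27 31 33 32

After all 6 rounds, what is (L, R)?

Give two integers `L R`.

Answer: 14 151

Derivation:
Round 1 (k=43): L=137 R=232
Round 2 (k=42): L=232 R=158
Round 3 (k=27): L=158 R=89
Round 4 (k=31): L=89 R=80
Round 5 (k=33): L=80 R=14
Round 6 (k=32): L=14 R=151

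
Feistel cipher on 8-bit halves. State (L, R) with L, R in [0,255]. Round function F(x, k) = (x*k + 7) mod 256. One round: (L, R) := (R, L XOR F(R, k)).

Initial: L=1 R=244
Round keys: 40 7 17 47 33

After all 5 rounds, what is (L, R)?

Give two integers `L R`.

Round 1 (k=40): L=244 R=38
Round 2 (k=7): L=38 R=229
Round 3 (k=17): L=229 R=26
Round 4 (k=47): L=26 R=40
Round 5 (k=33): L=40 R=53

Answer: 40 53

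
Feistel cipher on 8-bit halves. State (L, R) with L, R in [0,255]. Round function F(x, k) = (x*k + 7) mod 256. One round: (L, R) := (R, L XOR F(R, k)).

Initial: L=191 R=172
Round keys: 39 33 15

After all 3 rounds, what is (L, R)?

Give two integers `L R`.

Answer: 167 84

Derivation:
Round 1 (k=39): L=172 R=132
Round 2 (k=33): L=132 R=167
Round 3 (k=15): L=167 R=84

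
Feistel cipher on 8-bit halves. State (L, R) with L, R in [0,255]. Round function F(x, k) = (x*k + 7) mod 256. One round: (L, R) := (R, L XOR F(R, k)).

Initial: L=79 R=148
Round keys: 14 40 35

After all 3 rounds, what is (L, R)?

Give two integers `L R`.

Round 1 (k=14): L=148 R=80
Round 2 (k=40): L=80 R=19
Round 3 (k=35): L=19 R=240

Answer: 19 240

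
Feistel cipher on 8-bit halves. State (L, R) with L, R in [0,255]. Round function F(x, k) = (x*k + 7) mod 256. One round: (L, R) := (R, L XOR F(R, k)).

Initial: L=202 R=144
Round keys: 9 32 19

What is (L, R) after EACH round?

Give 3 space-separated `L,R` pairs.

Round 1 (k=9): L=144 R=221
Round 2 (k=32): L=221 R=55
Round 3 (k=19): L=55 R=193

Answer: 144,221 221,55 55,193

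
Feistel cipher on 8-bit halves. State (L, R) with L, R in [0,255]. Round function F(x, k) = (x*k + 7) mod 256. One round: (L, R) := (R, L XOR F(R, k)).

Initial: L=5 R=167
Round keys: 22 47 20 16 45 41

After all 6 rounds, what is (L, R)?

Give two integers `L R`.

Round 1 (k=22): L=167 R=100
Round 2 (k=47): L=100 R=196
Round 3 (k=20): L=196 R=51
Round 4 (k=16): L=51 R=243
Round 5 (k=45): L=243 R=141
Round 6 (k=41): L=141 R=111

Answer: 141 111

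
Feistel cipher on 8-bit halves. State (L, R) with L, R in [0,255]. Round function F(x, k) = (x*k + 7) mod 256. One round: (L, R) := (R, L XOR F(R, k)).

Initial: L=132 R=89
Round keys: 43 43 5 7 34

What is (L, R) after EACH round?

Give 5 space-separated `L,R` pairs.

Round 1 (k=43): L=89 R=126
Round 2 (k=43): L=126 R=104
Round 3 (k=5): L=104 R=113
Round 4 (k=7): L=113 R=118
Round 5 (k=34): L=118 R=194

Answer: 89,126 126,104 104,113 113,118 118,194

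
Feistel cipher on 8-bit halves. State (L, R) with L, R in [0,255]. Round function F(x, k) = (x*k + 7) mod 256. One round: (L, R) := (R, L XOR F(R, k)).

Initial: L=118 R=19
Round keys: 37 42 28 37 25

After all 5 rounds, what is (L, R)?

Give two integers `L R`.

Answer: 254 210

Derivation:
Round 1 (k=37): L=19 R=176
Round 2 (k=42): L=176 R=244
Round 3 (k=28): L=244 R=7
Round 4 (k=37): L=7 R=254
Round 5 (k=25): L=254 R=210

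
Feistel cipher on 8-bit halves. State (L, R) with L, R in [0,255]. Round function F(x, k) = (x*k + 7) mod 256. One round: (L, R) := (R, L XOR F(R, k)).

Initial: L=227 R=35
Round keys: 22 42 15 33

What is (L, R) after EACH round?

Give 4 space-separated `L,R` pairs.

Round 1 (k=22): L=35 R=234
Round 2 (k=42): L=234 R=72
Round 3 (k=15): L=72 R=213
Round 4 (k=33): L=213 R=52

Answer: 35,234 234,72 72,213 213,52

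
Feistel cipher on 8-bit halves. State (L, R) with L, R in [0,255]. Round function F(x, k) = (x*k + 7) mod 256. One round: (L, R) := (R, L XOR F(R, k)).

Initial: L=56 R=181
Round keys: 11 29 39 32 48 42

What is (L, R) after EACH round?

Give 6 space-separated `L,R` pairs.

Answer: 181,246 246,80 80,193 193,119 119,150 150,212

Derivation:
Round 1 (k=11): L=181 R=246
Round 2 (k=29): L=246 R=80
Round 3 (k=39): L=80 R=193
Round 4 (k=32): L=193 R=119
Round 5 (k=48): L=119 R=150
Round 6 (k=42): L=150 R=212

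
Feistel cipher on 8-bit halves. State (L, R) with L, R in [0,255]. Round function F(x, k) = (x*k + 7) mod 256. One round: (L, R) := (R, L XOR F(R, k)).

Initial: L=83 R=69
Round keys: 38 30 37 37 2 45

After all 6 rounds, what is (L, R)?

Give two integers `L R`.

Answer: 140 227

Derivation:
Round 1 (k=38): L=69 R=22
Round 2 (k=30): L=22 R=222
Round 3 (k=37): L=222 R=11
Round 4 (k=37): L=11 R=64
Round 5 (k=2): L=64 R=140
Round 6 (k=45): L=140 R=227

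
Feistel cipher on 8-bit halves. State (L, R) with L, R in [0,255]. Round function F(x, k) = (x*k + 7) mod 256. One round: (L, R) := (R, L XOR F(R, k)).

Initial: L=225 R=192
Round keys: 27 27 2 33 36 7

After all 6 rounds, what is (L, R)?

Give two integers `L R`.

Round 1 (k=27): L=192 R=166
Round 2 (k=27): L=166 R=73
Round 3 (k=2): L=73 R=63
Round 4 (k=33): L=63 R=111
Round 5 (k=36): L=111 R=156
Round 6 (k=7): L=156 R=36

Answer: 156 36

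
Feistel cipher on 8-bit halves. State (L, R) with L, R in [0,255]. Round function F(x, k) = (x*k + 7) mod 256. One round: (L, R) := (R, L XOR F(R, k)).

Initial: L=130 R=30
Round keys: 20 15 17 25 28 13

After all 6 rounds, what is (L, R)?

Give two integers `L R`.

Answer: 117 17

Derivation:
Round 1 (k=20): L=30 R=221
Round 2 (k=15): L=221 R=228
Round 3 (k=17): L=228 R=246
Round 4 (k=25): L=246 R=233
Round 5 (k=28): L=233 R=117
Round 6 (k=13): L=117 R=17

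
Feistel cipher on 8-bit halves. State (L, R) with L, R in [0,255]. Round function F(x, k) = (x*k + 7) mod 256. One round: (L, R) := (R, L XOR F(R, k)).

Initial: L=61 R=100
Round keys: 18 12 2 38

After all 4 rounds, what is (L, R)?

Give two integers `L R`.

Answer: 79 250

Derivation:
Round 1 (k=18): L=100 R=50
Round 2 (k=12): L=50 R=59
Round 3 (k=2): L=59 R=79
Round 4 (k=38): L=79 R=250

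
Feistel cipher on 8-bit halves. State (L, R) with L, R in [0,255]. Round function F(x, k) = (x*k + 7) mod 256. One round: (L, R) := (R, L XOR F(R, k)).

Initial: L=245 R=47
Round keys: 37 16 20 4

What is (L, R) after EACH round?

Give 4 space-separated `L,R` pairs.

Round 1 (k=37): L=47 R=39
Round 2 (k=16): L=39 R=88
Round 3 (k=20): L=88 R=192
Round 4 (k=4): L=192 R=95

Answer: 47,39 39,88 88,192 192,95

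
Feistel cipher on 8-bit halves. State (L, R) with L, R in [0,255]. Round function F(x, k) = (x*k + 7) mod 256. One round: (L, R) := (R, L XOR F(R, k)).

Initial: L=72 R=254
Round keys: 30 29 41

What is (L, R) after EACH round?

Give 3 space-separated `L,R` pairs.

Answer: 254,131 131,32 32,164

Derivation:
Round 1 (k=30): L=254 R=131
Round 2 (k=29): L=131 R=32
Round 3 (k=41): L=32 R=164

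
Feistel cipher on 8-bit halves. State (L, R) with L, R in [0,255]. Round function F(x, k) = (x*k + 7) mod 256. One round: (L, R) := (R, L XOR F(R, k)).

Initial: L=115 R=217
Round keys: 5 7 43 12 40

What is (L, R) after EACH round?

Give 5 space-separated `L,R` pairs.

Round 1 (k=5): L=217 R=55
Round 2 (k=7): L=55 R=81
Round 3 (k=43): L=81 R=149
Round 4 (k=12): L=149 R=82
Round 5 (k=40): L=82 R=66

Answer: 217,55 55,81 81,149 149,82 82,66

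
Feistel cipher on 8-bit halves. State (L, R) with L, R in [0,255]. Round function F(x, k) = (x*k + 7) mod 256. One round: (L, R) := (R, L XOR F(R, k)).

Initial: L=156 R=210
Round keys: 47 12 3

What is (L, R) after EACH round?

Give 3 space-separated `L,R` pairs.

Answer: 210,9 9,161 161,227

Derivation:
Round 1 (k=47): L=210 R=9
Round 2 (k=12): L=9 R=161
Round 3 (k=3): L=161 R=227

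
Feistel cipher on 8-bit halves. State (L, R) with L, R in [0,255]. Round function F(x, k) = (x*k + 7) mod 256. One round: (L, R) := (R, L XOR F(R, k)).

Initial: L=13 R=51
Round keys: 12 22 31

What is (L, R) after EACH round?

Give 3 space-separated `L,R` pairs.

Answer: 51,102 102,248 248,105

Derivation:
Round 1 (k=12): L=51 R=102
Round 2 (k=22): L=102 R=248
Round 3 (k=31): L=248 R=105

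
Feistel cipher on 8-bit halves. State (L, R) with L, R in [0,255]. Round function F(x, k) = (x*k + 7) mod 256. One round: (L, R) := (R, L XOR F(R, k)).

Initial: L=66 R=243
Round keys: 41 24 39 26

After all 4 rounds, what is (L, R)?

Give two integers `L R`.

Answer: 3 33

Derivation:
Round 1 (k=41): L=243 R=176
Round 2 (k=24): L=176 R=116
Round 3 (k=39): L=116 R=3
Round 4 (k=26): L=3 R=33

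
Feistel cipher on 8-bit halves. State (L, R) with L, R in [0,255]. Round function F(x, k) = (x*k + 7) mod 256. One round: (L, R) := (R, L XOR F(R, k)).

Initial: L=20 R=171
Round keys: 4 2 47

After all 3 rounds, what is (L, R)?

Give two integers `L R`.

Round 1 (k=4): L=171 R=167
Round 2 (k=2): L=167 R=254
Round 3 (k=47): L=254 R=14

Answer: 254 14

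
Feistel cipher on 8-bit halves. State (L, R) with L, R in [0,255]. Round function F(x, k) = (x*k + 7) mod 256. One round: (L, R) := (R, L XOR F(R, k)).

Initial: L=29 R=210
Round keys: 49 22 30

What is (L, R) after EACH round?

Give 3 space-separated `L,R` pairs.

Answer: 210,36 36,205 205,41

Derivation:
Round 1 (k=49): L=210 R=36
Round 2 (k=22): L=36 R=205
Round 3 (k=30): L=205 R=41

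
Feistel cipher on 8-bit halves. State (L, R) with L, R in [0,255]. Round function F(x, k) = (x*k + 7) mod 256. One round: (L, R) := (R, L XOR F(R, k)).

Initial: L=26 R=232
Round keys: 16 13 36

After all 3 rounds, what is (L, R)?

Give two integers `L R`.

Answer: 232 58

Derivation:
Round 1 (k=16): L=232 R=157
Round 2 (k=13): L=157 R=232
Round 3 (k=36): L=232 R=58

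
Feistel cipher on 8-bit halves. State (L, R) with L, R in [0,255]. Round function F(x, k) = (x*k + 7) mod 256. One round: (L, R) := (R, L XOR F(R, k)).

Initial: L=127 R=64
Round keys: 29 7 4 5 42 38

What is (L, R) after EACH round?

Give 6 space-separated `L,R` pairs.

Round 1 (k=29): L=64 R=56
Round 2 (k=7): L=56 R=207
Round 3 (k=4): L=207 R=123
Round 4 (k=5): L=123 R=161
Round 5 (k=42): L=161 R=10
Round 6 (k=38): L=10 R=34

Answer: 64,56 56,207 207,123 123,161 161,10 10,34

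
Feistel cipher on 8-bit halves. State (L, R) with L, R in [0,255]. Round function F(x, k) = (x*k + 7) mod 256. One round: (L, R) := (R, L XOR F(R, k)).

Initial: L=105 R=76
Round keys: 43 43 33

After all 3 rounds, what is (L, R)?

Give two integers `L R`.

Round 1 (k=43): L=76 R=162
Round 2 (k=43): L=162 R=113
Round 3 (k=33): L=113 R=58

Answer: 113 58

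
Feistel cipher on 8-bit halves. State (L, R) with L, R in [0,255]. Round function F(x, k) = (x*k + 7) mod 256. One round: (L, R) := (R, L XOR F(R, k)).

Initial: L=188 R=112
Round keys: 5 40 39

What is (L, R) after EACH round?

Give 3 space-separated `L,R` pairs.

Answer: 112,139 139,207 207,27

Derivation:
Round 1 (k=5): L=112 R=139
Round 2 (k=40): L=139 R=207
Round 3 (k=39): L=207 R=27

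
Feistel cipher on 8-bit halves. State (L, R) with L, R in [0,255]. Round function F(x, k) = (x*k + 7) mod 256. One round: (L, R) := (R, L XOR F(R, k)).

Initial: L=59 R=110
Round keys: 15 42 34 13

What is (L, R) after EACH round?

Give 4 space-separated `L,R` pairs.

Round 1 (k=15): L=110 R=66
Round 2 (k=42): L=66 R=181
Round 3 (k=34): L=181 R=83
Round 4 (k=13): L=83 R=139

Answer: 110,66 66,181 181,83 83,139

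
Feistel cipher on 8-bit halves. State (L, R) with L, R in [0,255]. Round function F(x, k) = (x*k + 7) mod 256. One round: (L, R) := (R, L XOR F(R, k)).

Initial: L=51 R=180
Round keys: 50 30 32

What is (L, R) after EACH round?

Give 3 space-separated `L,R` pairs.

Round 1 (k=50): L=180 R=28
Round 2 (k=30): L=28 R=251
Round 3 (k=32): L=251 R=123

Answer: 180,28 28,251 251,123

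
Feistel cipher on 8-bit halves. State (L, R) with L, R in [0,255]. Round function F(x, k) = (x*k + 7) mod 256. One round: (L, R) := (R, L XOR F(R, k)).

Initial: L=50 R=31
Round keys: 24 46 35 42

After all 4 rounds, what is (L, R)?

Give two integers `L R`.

Answer: 240 197

Derivation:
Round 1 (k=24): L=31 R=221
Round 2 (k=46): L=221 R=162
Round 3 (k=35): L=162 R=240
Round 4 (k=42): L=240 R=197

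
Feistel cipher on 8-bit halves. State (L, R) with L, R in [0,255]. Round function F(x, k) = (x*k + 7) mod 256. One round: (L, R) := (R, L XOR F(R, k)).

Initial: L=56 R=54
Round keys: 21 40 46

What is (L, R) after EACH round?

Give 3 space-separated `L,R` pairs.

Round 1 (k=21): L=54 R=77
Round 2 (k=40): L=77 R=57
Round 3 (k=46): L=57 R=8

Answer: 54,77 77,57 57,8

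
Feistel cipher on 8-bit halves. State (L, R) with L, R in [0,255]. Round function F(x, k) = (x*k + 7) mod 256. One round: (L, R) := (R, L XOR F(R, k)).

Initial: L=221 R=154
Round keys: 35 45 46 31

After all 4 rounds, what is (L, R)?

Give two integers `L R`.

Answer: 69 215

Derivation:
Round 1 (k=35): L=154 R=200
Round 2 (k=45): L=200 R=181
Round 3 (k=46): L=181 R=69
Round 4 (k=31): L=69 R=215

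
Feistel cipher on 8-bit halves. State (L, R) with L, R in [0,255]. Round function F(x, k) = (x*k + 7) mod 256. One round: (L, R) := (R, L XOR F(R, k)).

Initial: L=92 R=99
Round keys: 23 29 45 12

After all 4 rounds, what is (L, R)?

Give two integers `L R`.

Round 1 (k=23): L=99 R=176
Round 2 (k=29): L=176 R=148
Round 3 (k=45): L=148 R=187
Round 4 (k=12): L=187 R=95

Answer: 187 95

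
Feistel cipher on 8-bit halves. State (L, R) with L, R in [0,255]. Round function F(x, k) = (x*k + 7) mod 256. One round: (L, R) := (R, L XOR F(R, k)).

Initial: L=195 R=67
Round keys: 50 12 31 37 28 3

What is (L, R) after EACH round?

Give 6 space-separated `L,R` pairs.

Round 1 (k=50): L=67 R=222
Round 2 (k=12): L=222 R=44
Round 3 (k=31): L=44 R=133
Round 4 (k=37): L=133 R=108
Round 5 (k=28): L=108 R=82
Round 6 (k=3): L=82 R=145

Answer: 67,222 222,44 44,133 133,108 108,82 82,145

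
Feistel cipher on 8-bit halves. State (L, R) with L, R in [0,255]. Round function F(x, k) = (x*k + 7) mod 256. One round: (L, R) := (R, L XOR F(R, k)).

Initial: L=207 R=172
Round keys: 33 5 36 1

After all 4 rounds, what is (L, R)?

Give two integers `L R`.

Answer: 159 249

Derivation:
Round 1 (k=33): L=172 R=252
Round 2 (k=5): L=252 R=95
Round 3 (k=36): L=95 R=159
Round 4 (k=1): L=159 R=249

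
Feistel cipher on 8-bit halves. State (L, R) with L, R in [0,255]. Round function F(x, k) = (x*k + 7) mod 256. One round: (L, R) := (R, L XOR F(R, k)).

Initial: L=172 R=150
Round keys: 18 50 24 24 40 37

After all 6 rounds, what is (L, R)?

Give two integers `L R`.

Round 1 (k=18): L=150 R=63
Round 2 (k=50): L=63 R=195
Round 3 (k=24): L=195 R=112
Round 4 (k=24): L=112 R=68
Round 5 (k=40): L=68 R=215
Round 6 (k=37): L=215 R=94

Answer: 215 94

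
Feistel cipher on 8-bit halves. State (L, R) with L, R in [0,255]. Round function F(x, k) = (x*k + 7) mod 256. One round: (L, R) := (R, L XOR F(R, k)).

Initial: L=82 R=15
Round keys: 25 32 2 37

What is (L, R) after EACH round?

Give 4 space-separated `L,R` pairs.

Round 1 (k=25): L=15 R=44
Round 2 (k=32): L=44 R=136
Round 3 (k=2): L=136 R=59
Round 4 (k=37): L=59 R=6

Answer: 15,44 44,136 136,59 59,6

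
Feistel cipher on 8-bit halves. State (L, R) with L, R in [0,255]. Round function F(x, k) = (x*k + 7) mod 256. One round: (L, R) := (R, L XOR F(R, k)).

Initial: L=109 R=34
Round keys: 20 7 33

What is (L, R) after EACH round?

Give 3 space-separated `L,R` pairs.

Answer: 34,194 194,119 119,156

Derivation:
Round 1 (k=20): L=34 R=194
Round 2 (k=7): L=194 R=119
Round 3 (k=33): L=119 R=156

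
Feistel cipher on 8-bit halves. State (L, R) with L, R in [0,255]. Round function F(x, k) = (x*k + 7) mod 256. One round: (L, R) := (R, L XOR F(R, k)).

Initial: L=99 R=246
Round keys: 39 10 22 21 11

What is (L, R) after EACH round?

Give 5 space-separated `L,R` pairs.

Answer: 246,226 226,45 45,7 7,183 183,227

Derivation:
Round 1 (k=39): L=246 R=226
Round 2 (k=10): L=226 R=45
Round 3 (k=22): L=45 R=7
Round 4 (k=21): L=7 R=183
Round 5 (k=11): L=183 R=227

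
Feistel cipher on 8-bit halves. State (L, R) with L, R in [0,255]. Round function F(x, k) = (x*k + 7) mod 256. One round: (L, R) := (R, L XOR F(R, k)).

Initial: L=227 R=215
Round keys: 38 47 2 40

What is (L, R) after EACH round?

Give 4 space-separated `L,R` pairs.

Round 1 (k=38): L=215 R=18
Round 2 (k=47): L=18 R=130
Round 3 (k=2): L=130 R=25
Round 4 (k=40): L=25 R=109

Answer: 215,18 18,130 130,25 25,109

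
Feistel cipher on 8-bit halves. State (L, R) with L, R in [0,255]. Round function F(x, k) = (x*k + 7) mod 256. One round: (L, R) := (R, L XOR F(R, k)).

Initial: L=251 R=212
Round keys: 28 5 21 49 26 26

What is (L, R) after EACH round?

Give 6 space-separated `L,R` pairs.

Answer: 212,204 204,215 215,102 102,90 90,77 77,131

Derivation:
Round 1 (k=28): L=212 R=204
Round 2 (k=5): L=204 R=215
Round 3 (k=21): L=215 R=102
Round 4 (k=49): L=102 R=90
Round 5 (k=26): L=90 R=77
Round 6 (k=26): L=77 R=131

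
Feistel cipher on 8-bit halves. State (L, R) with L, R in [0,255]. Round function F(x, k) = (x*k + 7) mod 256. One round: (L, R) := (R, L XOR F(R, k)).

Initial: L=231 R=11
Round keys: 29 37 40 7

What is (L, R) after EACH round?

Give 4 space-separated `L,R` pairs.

Answer: 11,161 161,71 71,190 190,126

Derivation:
Round 1 (k=29): L=11 R=161
Round 2 (k=37): L=161 R=71
Round 3 (k=40): L=71 R=190
Round 4 (k=7): L=190 R=126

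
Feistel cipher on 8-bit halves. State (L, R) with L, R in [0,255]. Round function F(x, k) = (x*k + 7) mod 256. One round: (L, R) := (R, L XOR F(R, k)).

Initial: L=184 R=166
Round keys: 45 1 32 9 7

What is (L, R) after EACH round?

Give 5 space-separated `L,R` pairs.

Answer: 166,141 141,50 50,202 202,19 19,70

Derivation:
Round 1 (k=45): L=166 R=141
Round 2 (k=1): L=141 R=50
Round 3 (k=32): L=50 R=202
Round 4 (k=9): L=202 R=19
Round 5 (k=7): L=19 R=70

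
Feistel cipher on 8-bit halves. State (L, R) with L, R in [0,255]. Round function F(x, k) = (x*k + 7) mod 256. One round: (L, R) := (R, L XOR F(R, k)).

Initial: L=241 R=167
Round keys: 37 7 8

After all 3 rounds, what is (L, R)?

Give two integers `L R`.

Round 1 (k=37): L=167 R=219
Round 2 (k=7): L=219 R=163
Round 3 (k=8): L=163 R=196

Answer: 163 196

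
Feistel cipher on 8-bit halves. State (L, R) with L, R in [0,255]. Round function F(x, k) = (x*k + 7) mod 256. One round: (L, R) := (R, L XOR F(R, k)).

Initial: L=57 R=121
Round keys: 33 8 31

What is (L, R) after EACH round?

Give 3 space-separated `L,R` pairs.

Answer: 121,153 153,182 182,136

Derivation:
Round 1 (k=33): L=121 R=153
Round 2 (k=8): L=153 R=182
Round 3 (k=31): L=182 R=136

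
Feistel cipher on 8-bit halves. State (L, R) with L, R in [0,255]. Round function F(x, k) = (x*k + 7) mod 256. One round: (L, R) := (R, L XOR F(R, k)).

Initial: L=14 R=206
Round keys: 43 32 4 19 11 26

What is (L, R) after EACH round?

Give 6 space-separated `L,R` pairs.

Round 1 (k=43): L=206 R=175
Round 2 (k=32): L=175 R=41
Round 3 (k=4): L=41 R=4
Round 4 (k=19): L=4 R=122
Round 5 (k=11): L=122 R=65
Round 6 (k=26): L=65 R=219

Answer: 206,175 175,41 41,4 4,122 122,65 65,219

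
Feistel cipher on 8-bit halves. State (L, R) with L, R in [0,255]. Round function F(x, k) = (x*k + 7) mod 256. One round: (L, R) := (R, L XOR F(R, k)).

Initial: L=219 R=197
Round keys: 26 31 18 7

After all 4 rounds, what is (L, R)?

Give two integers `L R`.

Round 1 (k=26): L=197 R=210
Round 2 (k=31): L=210 R=176
Round 3 (k=18): L=176 R=181
Round 4 (k=7): L=181 R=74

Answer: 181 74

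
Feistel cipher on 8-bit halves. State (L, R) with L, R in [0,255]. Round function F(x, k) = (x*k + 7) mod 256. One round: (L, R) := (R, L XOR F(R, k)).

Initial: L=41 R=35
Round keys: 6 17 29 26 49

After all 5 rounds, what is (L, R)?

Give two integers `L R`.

Round 1 (k=6): L=35 R=240
Round 2 (k=17): L=240 R=212
Round 3 (k=29): L=212 R=251
Round 4 (k=26): L=251 R=81
Round 5 (k=49): L=81 R=115

Answer: 81 115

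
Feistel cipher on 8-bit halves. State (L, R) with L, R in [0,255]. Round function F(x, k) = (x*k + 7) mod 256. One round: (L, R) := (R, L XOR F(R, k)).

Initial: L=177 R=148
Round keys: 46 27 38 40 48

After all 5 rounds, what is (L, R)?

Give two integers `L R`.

Round 1 (k=46): L=148 R=46
Round 2 (k=27): L=46 R=117
Round 3 (k=38): L=117 R=75
Round 4 (k=40): L=75 R=202
Round 5 (k=48): L=202 R=172

Answer: 202 172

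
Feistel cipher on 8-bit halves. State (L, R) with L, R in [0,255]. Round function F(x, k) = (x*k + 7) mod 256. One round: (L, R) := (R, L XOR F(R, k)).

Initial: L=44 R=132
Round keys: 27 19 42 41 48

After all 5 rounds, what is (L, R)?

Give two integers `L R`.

Answer: 47 175

Derivation:
Round 1 (k=27): L=132 R=223
Round 2 (k=19): L=223 R=16
Round 3 (k=42): L=16 R=120
Round 4 (k=41): L=120 R=47
Round 5 (k=48): L=47 R=175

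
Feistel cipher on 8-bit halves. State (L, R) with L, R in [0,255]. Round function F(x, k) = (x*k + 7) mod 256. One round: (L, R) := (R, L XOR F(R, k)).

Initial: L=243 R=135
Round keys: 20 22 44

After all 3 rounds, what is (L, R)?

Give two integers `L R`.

Round 1 (k=20): L=135 R=96
Round 2 (k=22): L=96 R=192
Round 3 (k=44): L=192 R=103

Answer: 192 103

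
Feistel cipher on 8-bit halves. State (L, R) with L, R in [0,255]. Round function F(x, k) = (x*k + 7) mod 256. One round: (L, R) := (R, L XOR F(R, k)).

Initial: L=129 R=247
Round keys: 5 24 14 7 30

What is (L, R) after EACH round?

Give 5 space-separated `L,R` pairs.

Round 1 (k=5): L=247 R=91
Round 2 (k=24): L=91 R=120
Round 3 (k=14): L=120 R=204
Round 4 (k=7): L=204 R=227
Round 5 (k=30): L=227 R=109

Answer: 247,91 91,120 120,204 204,227 227,109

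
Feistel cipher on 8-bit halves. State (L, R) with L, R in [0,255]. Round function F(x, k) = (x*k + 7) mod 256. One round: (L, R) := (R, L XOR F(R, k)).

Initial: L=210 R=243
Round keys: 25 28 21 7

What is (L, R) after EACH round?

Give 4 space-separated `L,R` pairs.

Round 1 (k=25): L=243 R=16
Round 2 (k=28): L=16 R=52
Round 3 (k=21): L=52 R=91
Round 4 (k=7): L=91 R=176

Answer: 243,16 16,52 52,91 91,176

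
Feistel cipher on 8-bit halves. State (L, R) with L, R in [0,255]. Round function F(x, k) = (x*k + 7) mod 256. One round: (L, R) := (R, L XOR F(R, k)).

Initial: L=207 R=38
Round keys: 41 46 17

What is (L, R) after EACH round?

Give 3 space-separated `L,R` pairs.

Round 1 (k=41): L=38 R=210
Round 2 (k=46): L=210 R=229
Round 3 (k=17): L=229 R=238

Answer: 38,210 210,229 229,238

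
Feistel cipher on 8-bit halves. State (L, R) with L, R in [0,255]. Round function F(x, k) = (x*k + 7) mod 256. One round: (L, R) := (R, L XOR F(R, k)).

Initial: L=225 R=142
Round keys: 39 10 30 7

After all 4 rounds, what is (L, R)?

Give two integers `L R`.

Answer: 61 235

Derivation:
Round 1 (k=39): L=142 R=72
Round 2 (k=10): L=72 R=89
Round 3 (k=30): L=89 R=61
Round 4 (k=7): L=61 R=235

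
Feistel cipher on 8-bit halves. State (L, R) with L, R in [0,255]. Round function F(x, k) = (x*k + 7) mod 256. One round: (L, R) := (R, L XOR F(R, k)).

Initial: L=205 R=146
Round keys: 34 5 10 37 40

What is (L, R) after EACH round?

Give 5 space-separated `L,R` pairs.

Round 1 (k=34): L=146 R=166
Round 2 (k=5): L=166 R=215
Round 3 (k=10): L=215 R=203
Round 4 (k=37): L=203 R=137
Round 5 (k=40): L=137 R=164

Answer: 146,166 166,215 215,203 203,137 137,164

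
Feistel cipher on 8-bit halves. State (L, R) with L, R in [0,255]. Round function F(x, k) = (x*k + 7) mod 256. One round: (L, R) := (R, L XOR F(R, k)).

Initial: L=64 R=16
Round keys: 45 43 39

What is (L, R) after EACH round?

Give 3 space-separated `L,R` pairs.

Answer: 16,151 151,116 116,36

Derivation:
Round 1 (k=45): L=16 R=151
Round 2 (k=43): L=151 R=116
Round 3 (k=39): L=116 R=36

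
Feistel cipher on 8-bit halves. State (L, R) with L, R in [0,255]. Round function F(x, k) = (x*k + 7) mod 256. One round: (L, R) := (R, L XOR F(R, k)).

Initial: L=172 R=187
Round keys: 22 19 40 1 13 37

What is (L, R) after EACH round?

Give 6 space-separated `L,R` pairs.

Answer: 187,181 181,205 205,186 186,12 12,25 25,168

Derivation:
Round 1 (k=22): L=187 R=181
Round 2 (k=19): L=181 R=205
Round 3 (k=40): L=205 R=186
Round 4 (k=1): L=186 R=12
Round 5 (k=13): L=12 R=25
Round 6 (k=37): L=25 R=168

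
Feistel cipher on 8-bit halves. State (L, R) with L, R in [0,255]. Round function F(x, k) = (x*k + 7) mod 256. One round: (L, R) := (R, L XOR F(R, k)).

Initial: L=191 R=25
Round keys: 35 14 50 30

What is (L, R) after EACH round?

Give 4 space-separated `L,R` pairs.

Round 1 (k=35): L=25 R=205
Round 2 (k=14): L=205 R=36
Round 3 (k=50): L=36 R=194
Round 4 (k=30): L=194 R=231

Answer: 25,205 205,36 36,194 194,231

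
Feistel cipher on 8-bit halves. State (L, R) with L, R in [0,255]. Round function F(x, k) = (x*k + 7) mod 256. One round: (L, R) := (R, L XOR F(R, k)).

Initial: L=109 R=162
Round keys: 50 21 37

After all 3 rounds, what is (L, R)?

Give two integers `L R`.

Answer: 231 172

Derivation:
Round 1 (k=50): L=162 R=198
Round 2 (k=21): L=198 R=231
Round 3 (k=37): L=231 R=172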